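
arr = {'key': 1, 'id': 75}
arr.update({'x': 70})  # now {'key': 1, 'id': 75, 'x': 70}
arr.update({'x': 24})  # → {'key': 1, 'id': 75, 'x': 24}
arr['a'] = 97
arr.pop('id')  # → 75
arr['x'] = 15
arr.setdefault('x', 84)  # 15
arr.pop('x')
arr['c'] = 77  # {'key': 1, 'a': 97, 'c': 77}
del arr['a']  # {'key': 1, 'c': 77}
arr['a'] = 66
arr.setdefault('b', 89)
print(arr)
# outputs {'key': 1, 'c': 77, 'a': 66, 'b': 89}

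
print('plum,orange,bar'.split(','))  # ['plum', 'orange', 'bar']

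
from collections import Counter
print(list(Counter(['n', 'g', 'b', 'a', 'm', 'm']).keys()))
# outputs ['n', 'g', 'b', 'a', 'm']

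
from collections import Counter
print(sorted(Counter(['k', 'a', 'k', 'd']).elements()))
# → ['a', 'd', 'k', 'k']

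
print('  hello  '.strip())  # hello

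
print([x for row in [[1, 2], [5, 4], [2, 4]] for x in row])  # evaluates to [1, 2, 5, 4, 2, 4]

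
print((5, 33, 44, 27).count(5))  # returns 1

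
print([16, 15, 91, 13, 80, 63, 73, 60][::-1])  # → [60, 73, 63, 80, 13, 91, 15, 16]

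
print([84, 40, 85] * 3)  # [84, 40, 85, 84, 40, 85, 84, 40, 85]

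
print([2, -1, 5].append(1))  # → None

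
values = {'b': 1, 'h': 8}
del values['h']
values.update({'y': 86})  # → {'b': 1, 'y': 86}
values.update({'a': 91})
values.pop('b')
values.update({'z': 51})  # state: {'y': 86, 'a': 91, 'z': 51}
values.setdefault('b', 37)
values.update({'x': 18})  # {'y': 86, 'a': 91, 'z': 51, 'b': 37, 'x': 18}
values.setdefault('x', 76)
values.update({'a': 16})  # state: {'y': 86, 'a': 16, 'z': 51, 'b': 37, 'x': 18}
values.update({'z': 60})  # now {'y': 86, 'a': 16, 'z': 60, 'b': 37, 'x': 18}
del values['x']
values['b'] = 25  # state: {'y': 86, 'a': 16, 'z': 60, 'b': 25}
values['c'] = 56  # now {'y': 86, 'a': 16, 'z': 60, 'b': 25, 'c': 56}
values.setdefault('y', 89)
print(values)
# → {'y': 86, 'a': 16, 'z': 60, 'b': 25, 'c': 56}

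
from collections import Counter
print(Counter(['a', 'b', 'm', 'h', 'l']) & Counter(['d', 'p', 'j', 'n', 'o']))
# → Counter()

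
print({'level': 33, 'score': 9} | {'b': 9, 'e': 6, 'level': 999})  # {'level': 999, 'score': 9, 'b': 9, 'e': 6}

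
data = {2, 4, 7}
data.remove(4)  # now {2, 7}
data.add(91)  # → {2, 7, 91}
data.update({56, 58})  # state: {2, 7, 56, 58, 91}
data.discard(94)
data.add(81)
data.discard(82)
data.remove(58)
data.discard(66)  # {2, 7, 56, 81, 91}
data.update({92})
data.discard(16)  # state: {2, 7, 56, 81, 91, 92}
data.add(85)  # {2, 7, 56, 81, 85, 91, 92}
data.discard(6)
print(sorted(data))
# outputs [2, 7, 56, 81, 85, 91, 92]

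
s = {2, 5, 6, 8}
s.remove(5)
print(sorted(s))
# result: [2, 6, 8]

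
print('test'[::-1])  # tset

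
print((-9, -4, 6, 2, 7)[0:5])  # (-9, -4, 6, 2, 7)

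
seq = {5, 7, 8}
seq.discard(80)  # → {5, 7, 8}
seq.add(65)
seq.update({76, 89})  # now {5, 7, 8, 65, 76, 89}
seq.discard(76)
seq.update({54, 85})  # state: {5, 7, 8, 54, 65, 85, 89}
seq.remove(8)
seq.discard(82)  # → {5, 7, 54, 65, 85, 89}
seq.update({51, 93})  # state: {5, 7, 51, 54, 65, 85, 89, 93}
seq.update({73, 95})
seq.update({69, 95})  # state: {5, 7, 51, 54, 65, 69, 73, 85, 89, 93, 95}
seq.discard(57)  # {5, 7, 51, 54, 65, 69, 73, 85, 89, 93, 95}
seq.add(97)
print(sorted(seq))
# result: [5, 7, 51, 54, 65, 69, 73, 85, 89, 93, 95, 97]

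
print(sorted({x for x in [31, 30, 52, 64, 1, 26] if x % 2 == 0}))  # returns [26, 30, 52, 64]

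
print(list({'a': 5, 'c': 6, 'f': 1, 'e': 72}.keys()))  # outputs ['a', 'c', 'f', 'e']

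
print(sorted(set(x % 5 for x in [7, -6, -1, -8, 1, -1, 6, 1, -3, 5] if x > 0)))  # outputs [0, 1, 2]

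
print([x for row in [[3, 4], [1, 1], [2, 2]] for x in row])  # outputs [3, 4, 1, 1, 2, 2]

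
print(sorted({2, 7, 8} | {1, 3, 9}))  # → [1, 2, 3, 7, 8, 9]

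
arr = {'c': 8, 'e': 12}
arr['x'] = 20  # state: {'c': 8, 'e': 12, 'x': 20}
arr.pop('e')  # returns 12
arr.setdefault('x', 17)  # 20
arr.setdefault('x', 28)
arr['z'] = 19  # {'c': 8, 'x': 20, 'z': 19}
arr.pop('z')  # 19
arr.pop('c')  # 8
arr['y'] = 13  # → {'x': 20, 'y': 13}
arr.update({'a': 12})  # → {'x': 20, 'y': 13, 'a': 12}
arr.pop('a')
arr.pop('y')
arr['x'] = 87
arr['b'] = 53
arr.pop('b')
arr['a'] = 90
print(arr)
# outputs {'x': 87, 'a': 90}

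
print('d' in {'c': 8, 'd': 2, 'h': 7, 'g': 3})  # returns True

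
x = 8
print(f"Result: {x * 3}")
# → Result: 24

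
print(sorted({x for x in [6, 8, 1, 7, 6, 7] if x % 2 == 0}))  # [6, 8]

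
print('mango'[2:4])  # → ng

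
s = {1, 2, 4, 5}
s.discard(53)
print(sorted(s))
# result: [1, 2, 4, 5]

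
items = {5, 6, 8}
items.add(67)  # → {5, 6, 8, 67}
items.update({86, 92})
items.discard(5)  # {6, 8, 67, 86, 92}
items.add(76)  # {6, 8, 67, 76, 86, 92}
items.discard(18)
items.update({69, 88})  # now {6, 8, 67, 69, 76, 86, 88, 92}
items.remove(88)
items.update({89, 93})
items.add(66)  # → {6, 8, 66, 67, 69, 76, 86, 89, 92, 93}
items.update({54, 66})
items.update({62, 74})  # {6, 8, 54, 62, 66, 67, 69, 74, 76, 86, 89, 92, 93}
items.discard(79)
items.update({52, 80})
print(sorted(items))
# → [6, 8, 52, 54, 62, 66, 67, 69, 74, 76, 80, 86, 89, 92, 93]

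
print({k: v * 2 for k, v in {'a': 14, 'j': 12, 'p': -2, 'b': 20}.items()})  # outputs {'a': 28, 'j': 24, 'p': -4, 'b': 40}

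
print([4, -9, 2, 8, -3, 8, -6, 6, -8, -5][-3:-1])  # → [6, -8]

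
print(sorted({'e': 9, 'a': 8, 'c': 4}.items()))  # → [('a', 8), ('c', 4), ('e', 9)]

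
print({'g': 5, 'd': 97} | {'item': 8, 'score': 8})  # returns {'g': 5, 'd': 97, 'item': 8, 'score': 8}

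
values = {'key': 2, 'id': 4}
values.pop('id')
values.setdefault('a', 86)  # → 86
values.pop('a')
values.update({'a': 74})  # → {'key': 2, 'a': 74}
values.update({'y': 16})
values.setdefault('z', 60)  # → 60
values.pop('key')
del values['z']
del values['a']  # {'y': 16}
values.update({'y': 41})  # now {'y': 41}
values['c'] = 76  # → {'y': 41, 'c': 76}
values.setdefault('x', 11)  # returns 11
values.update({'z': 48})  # {'y': 41, 'c': 76, 'x': 11, 'z': 48}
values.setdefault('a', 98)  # 98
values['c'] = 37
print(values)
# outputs {'y': 41, 'c': 37, 'x': 11, 'z': 48, 'a': 98}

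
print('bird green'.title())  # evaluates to Bird Green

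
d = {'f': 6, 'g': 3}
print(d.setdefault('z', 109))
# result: 109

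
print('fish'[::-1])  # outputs hsif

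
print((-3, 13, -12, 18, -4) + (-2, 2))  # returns (-3, 13, -12, 18, -4, -2, 2)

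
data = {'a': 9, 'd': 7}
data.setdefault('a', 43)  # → 9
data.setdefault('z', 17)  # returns 17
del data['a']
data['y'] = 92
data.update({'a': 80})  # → {'d': 7, 'z': 17, 'y': 92, 'a': 80}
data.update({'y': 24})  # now {'d': 7, 'z': 17, 'y': 24, 'a': 80}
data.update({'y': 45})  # {'d': 7, 'z': 17, 'y': 45, 'a': 80}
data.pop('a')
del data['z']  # {'d': 7, 'y': 45}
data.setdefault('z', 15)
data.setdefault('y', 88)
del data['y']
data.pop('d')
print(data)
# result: {'z': 15}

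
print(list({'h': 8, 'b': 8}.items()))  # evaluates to [('h', 8), ('b', 8)]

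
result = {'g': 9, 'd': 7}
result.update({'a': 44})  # {'g': 9, 'd': 7, 'a': 44}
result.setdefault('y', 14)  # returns 14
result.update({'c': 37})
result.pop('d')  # 7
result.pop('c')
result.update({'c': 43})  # {'g': 9, 'a': 44, 'y': 14, 'c': 43}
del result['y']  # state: {'g': 9, 'a': 44, 'c': 43}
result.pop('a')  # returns 44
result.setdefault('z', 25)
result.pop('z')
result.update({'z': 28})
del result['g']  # {'c': 43, 'z': 28}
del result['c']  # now {'z': 28}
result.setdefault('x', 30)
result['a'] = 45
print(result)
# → {'z': 28, 'x': 30, 'a': 45}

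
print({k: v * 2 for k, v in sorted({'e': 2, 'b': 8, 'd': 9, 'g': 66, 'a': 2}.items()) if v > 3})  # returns {'b': 16, 'd': 18, 'g': 132}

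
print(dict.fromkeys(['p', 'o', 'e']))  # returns {'p': None, 'o': None, 'e': None}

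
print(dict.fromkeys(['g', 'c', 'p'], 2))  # {'g': 2, 'c': 2, 'p': 2}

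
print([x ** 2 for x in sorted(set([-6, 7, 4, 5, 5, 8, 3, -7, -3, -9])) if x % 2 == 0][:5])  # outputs [36, 16, 64]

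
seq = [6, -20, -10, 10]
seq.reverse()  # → [10, -10, -20, 6]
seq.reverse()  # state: [6, -20, -10, 10]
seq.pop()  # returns 10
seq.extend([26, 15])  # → [6, -20, -10, 26, 15]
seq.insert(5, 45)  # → [6, -20, -10, 26, 15, 45]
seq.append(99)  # [6, -20, -10, 26, 15, 45, 99]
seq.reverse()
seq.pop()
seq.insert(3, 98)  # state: [99, 45, 15, 98, 26, -10, -20]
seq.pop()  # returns -20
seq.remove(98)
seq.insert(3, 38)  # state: [99, 45, 15, 38, 26, -10]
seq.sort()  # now [-10, 15, 26, 38, 45, 99]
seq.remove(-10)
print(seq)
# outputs [15, 26, 38, 45, 99]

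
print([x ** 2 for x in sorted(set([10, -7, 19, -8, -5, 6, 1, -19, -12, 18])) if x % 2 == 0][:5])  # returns [144, 64, 36, 100, 324]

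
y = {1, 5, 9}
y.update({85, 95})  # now {1, 5, 9, 85, 95}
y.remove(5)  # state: {1, 9, 85, 95}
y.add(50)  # {1, 9, 50, 85, 95}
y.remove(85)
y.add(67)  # {1, 9, 50, 67, 95}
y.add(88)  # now {1, 9, 50, 67, 88, 95}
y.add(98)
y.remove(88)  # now {1, 9, 50, 67, 95, 98}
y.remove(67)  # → {1, 9, 50, 95, 98}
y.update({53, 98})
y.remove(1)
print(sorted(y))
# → [9, 50, 53, 95, 98]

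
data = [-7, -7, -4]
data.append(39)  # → [-7, -7, -4, 39]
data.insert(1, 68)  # [-7, 68, -7, -4, 39]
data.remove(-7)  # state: [68, -7, -4, 39]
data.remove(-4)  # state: [68, -7, 39]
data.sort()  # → [-7, 39, 68]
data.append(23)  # [-7, 39, 68, 23]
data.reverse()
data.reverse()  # [-7, 39, 68, 23]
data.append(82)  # [-7, 39, 68, 23, 82]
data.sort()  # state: [-7, 23, 39, 68, 82]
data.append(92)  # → [-7, 23, 39, 68, 82, 92]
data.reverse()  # [92, 82, 68, 39, 23, -7]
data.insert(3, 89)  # [92, 82, 68, 89, 39, 23, -7]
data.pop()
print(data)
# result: [92, 82, 68, 89, 39, 23]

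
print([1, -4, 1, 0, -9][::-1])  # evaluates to [-9, 0, 1, -4, 1]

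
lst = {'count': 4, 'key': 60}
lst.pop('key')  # 60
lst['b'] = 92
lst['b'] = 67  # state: {'count': 4, 'b': 67}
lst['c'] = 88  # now {'count': 4, 'b': 67, 'c': 88}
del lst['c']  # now {'count': 4, 'b': 67}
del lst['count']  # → {'b': 67}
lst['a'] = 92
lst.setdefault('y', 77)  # 77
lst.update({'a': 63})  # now {'b': 67, 'a': 63, 'y': 77}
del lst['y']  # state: {'b': 67, 'a': 63}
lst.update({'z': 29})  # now {'b': 67, 'a': 63, 'z': 29}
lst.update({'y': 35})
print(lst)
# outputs {'b': 67, 'a': 63, 'z': 29, 'y': 35}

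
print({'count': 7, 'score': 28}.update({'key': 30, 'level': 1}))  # None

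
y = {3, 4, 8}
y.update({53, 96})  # {3, 4, 8, 53, 96}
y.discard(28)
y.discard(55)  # {3, 4, 8, 53, 96}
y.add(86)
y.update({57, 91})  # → {3, 4, 8, 53, 57, 86, 91, 96}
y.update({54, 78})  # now {3, 4, 8, 53, 54, 57, 78, 86, 91, 96}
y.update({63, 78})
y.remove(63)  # {3, 4, 8, 53, 54, 57, 78, 86, 91, 96}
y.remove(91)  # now {3, 4, 8, 53, 54, 57, 78, 86, 96}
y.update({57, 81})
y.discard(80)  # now {3, 4, 8, 53, 54, 57, 78, 81, 86, 96}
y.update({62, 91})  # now {3, 4, 8, 53, 54, 57, 62, 78, 81, 86, 91, 96}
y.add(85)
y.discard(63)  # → {3, 4, 8, 53, 54, 57, 62, 78, 81, 85, 86, 91, 96}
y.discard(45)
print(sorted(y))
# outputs [3, 4, 8, 53, 54, 57, 62, 78, 81, 85, 86, 91, 96]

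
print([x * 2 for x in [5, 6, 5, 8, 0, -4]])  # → [10, 12, 10, 16, 0, -8]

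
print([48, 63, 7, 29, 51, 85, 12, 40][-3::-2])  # [85, 29, 63]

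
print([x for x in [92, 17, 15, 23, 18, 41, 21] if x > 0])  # [92, 17, 15, 23, 18, 41, 21]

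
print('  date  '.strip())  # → date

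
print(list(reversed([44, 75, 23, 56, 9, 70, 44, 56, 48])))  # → [48, 56, 44, 70, 9, 56, 23, 75, 44]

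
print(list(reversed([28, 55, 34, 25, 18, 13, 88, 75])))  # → [75, 88, 13, 18, 25, 34, 55, 28]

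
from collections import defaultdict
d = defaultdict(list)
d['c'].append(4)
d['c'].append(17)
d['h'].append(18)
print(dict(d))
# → {'c': [4, 17], 'h': [18]}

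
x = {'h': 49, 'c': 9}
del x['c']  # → {'h': 49}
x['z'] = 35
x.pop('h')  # 49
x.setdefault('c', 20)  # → 20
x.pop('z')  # 35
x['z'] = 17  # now {'c': 20, 'z': 17}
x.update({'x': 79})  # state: {'c': 20, 'z': 17, 'x': 79}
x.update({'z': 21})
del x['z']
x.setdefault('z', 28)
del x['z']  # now {'c': 20, 'x': 79}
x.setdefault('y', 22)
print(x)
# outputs {'c': 20, 'x': 79, 'y': 22}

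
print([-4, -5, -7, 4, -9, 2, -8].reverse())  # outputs None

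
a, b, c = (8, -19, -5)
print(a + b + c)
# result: -16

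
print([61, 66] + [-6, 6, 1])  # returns [61, 66, -6, 6, 1]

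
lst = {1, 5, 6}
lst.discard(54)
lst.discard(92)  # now {1, 5, 6}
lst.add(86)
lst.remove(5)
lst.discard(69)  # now {1, 6, 86}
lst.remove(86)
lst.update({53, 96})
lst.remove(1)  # {6, 53, 96}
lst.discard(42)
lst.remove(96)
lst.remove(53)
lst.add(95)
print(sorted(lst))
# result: [6, 95]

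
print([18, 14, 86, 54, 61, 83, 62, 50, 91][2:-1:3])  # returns [86, 83]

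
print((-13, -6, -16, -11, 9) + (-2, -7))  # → (-13, -6, -16, -11, 9, -2, -7)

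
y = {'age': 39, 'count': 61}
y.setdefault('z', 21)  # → 21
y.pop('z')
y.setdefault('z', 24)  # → 24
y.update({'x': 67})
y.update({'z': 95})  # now {'age': 39, 'count': 61, 'z': 95, 'x': 67}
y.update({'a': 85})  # {'age': 39, 'count': 61, 'z': 95, 'x': 67, 'a': 85}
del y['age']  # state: {'count': 61, 'z': 95, 'x': 67, 'a': 85}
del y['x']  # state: {'count': 61, 'z': 95, 'a': 85}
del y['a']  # {'count': 61, 'z': 95}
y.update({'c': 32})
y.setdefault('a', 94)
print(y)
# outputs {'count': 61, 'z': 95, 'c': 32, 'a': 94}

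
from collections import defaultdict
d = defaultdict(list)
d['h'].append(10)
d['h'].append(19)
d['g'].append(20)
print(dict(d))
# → {'h': [10, 19], 'g': [20]}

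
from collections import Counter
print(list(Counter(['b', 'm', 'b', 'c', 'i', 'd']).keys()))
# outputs ['b', 'm', 'c', 'i', 'd']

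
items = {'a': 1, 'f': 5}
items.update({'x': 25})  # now {'a': 1, 'f': 5, 'x': 25}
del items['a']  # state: {'f': 5, 'x': 25}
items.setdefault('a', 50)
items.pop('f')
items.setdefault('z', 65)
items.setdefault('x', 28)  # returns 25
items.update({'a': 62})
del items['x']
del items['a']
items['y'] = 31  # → {'z': 65, 'y': 31}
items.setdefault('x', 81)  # 81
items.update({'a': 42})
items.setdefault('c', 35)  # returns 35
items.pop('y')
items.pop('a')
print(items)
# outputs {'z': 65, 'x': 81, 'c': 35}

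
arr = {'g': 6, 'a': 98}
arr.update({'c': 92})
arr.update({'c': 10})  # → {'g': 6, 'a': 98, 'c': 10}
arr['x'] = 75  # {'g': 6, 'a': 98, 'c': 10, 'x': 75}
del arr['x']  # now {'g': 6, 'a': 98, 'c': 10}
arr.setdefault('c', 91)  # 10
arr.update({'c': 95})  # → {'g': 6, 'a': 98, 'c': 95}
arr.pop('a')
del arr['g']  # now {'c': 95}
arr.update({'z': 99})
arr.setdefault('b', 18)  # 18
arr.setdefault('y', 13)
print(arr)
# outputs {'c': 95, 'z': 99, 'b': 18, 'y': 13}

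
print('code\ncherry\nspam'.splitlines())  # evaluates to ['code', 'cherry', 'spam']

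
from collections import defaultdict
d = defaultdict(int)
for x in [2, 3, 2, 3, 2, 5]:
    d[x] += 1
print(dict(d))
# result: {2: 3, 3: 2, 5: 1}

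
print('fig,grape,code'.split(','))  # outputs ['fig', 'grape', 'code']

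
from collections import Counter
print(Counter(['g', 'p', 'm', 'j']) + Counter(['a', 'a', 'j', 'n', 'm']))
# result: Counter({'m': 2, 'j': 2, 'a': 2, 'g': 1, 'p': 1, 'n': 1})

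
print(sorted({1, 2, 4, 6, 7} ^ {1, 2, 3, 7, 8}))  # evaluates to [3, 4, 6, 8]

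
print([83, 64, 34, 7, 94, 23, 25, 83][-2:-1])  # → [25]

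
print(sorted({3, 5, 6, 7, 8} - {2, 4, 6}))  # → [3, 5, 7, 8]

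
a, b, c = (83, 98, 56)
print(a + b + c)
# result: 237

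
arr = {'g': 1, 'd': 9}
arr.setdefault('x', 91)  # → 91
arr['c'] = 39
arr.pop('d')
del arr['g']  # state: {'x': 91, 'c': 39}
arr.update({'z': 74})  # {'x': 91, 'c': 39, 'z': 74}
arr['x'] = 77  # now {'x': 77, 'c': 39, 'z': 74}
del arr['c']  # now {'x': 77, 'z': 74}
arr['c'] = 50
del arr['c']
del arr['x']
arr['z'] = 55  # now {'z': 55}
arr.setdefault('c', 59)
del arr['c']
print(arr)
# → {'z': 55}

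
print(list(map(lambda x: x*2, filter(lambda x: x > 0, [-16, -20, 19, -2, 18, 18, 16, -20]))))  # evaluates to [38, 36, 36, 32]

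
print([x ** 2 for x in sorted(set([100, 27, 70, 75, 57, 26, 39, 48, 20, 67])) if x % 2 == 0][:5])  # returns [400, 676, 2304, 4900, 10000]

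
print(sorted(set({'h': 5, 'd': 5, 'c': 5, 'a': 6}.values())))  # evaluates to [5, 6]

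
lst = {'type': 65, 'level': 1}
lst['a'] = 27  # {'type': 65, 'level': 1, 'a': 27}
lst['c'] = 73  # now {'type': 65, 'level': 1, 'a': 27, 'c': 73}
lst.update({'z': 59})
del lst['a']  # {'type': 65, 'level': 1, 'c': 73, 'z': 59}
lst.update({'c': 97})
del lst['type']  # {'level': 1, 'c': 97, 'z': 59}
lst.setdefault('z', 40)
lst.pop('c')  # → 97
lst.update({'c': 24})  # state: {'level': 1, 'z': 59, 'c': 24}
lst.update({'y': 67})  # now {'level': 1, 'z': 59, 'c': 24, 'y': 67}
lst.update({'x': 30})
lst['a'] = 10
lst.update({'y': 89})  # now {'level': 1, 'z': 59, 'c': 24, 'y': 89, 'x': 30, 'a': 10}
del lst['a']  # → {'level': 1, 'z': 59, 'c': 24, 'y': 89, 'x': 30}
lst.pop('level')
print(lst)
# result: {'z': 59, 'c': 24, 'y': 89, 'x': 30}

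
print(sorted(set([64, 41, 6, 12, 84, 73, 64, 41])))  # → [6, 12, 41, 64, 73, 84]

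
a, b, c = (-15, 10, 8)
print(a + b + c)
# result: 3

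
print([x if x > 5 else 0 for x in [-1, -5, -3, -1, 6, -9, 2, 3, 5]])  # [0, 0, 0, 0, 6, 0, 0, 0, 0]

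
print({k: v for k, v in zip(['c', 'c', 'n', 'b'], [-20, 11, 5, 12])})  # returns {'c': 11, 'n': 5, 'b': 12}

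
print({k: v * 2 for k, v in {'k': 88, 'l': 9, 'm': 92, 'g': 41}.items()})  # {'k': 176, 'l': 18, 'm': 184, 'g': 82}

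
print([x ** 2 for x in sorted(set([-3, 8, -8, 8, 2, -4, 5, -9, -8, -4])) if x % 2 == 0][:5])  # [64, 16, 4, 64]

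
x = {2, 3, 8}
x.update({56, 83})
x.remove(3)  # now {2, 8, 56, 83}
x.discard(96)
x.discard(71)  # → {2, 8, 56, 83}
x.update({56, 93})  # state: {2, 8, 56, 83, 93}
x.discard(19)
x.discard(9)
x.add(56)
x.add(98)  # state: {2, 8, 56, 83, 93, 98}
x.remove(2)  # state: {8, 56, 83, 93, 98}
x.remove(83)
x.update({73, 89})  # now {8, 56, 73, 89, 93, 98}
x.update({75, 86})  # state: {8, 56, 73, 75, 86, 89, 93, 98}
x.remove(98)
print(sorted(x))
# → [8, 56, 73, 75, 86, 89, 93]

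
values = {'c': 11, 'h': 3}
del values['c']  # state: {'h': 3}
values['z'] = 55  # {'h': 3, 'z': 55}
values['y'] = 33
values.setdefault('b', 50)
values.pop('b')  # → 50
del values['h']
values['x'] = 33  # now {'z': 55, 'y': 33, 'x': 33}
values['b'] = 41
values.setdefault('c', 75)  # 75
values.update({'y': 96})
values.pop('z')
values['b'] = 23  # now {'y': 96, 'x': 33, 'b': 23, 'c': 75}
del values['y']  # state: {'x': 33, 'b': 23, 'c': 75}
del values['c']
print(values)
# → {'x': 33, 'b': 23}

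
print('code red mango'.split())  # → ['code', 'red', 'mango']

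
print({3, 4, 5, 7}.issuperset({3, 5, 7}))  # True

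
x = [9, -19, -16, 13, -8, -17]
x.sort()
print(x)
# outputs [-19, -17, -16, -8, 9, 13]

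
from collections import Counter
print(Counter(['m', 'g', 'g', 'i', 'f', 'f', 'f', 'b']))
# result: Counter({'f': 3, 'g': 2, 'm': 1, 'i': 1, 'b': 1})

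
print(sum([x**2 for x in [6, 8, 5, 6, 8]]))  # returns 225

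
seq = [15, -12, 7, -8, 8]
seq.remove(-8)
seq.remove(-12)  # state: [15, 7, 8]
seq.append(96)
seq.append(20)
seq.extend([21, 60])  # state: [15, 7, 8, 96, 20, 21, 60]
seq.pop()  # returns 60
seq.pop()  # 21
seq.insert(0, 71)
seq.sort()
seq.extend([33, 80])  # [7, 8, 15, 20, 71, 96, 33, 80]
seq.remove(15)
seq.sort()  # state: [7, 8, 20, 33, 71, 80, 96]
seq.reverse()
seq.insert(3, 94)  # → [96, 80, 71, 94, 33, 20, 8, 7]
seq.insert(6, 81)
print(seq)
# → [96, 80, 71, 94, 33, 20, 81, 8, 7]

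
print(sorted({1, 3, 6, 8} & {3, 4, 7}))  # [3]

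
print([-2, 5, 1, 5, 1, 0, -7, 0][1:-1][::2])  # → [5, 5, 0]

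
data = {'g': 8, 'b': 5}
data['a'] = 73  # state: {'g': 8, 'b': 5, 'a': 73}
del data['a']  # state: {'g': 8, 'b': 5}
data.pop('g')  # 8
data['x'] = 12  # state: {'b': 5, 'x': 12}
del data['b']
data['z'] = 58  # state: {'x': 12, 'z': 58}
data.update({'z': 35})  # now {'x': 12, 'z': 35}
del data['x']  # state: {'z': 35}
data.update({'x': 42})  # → {'z': 35, 'x': 42}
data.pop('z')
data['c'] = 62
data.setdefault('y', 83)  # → 83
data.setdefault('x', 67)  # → 42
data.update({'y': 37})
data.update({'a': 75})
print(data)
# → {'x': 42, 'c': 62, 'y': 37, 'a': 75}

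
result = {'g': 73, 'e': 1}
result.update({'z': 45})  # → {'g': 73, 'e': 1, 'z': 45}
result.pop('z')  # 45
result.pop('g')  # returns 73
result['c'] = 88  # {'e': 1, 'c': 88}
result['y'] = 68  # {'e': 1, 'c': 88, 'y': 68}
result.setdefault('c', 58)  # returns 88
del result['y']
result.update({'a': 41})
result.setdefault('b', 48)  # 48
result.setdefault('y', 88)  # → 88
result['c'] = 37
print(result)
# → {'e': 1, 'c': 37, 'a': 41, 'b': 48, 'y': 88}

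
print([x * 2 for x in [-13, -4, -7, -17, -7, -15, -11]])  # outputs [-26, -8, -14, -34, -14, -30, -22]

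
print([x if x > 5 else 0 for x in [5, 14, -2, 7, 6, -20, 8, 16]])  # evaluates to [0, 14, 0, 7, 6, 0, 8, 16]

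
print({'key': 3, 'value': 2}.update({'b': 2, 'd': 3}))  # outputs None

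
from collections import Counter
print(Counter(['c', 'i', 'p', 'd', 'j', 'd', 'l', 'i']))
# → Counter({'i': 2, 'd': 2, 'c': 1, 'p': 1, 'j': 1, 'l': 1})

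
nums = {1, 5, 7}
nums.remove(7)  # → {1, 5}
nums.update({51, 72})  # {1, 5, 51, 72}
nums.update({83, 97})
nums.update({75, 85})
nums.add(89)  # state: {1, 5, 51, 72, 75, 83, 85, 89, 97}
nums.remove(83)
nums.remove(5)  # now {1, 51, 72, 75, 85, 89, 97}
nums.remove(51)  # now {1, 72, 75, 85, 89, 97}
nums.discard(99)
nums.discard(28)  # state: {1, 72, 75, 85, 89, 97}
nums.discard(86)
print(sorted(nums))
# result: [1, 72, 75, 85, 89, 97]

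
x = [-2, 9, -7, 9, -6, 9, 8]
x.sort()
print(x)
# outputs [-7, -6, -2, 8, 9, 9, 9]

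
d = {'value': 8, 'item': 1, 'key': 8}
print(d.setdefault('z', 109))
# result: 109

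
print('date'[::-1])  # etad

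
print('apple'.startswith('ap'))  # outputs True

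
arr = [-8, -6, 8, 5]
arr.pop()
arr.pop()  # 8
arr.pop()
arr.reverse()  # [-8]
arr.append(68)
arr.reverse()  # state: [68, -8]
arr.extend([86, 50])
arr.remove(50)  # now [68, -8, 86]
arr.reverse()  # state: [86, -8, 68]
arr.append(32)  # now [86, -8, 68, 32]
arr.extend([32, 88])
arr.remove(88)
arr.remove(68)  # [86, -8, 32, 32]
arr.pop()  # 32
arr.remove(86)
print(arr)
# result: [-8, 32]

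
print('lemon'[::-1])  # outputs nomel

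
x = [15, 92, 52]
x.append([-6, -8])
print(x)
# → [15, 92, 52, [-6, -8]]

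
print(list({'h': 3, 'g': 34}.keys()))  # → ['h', 'g']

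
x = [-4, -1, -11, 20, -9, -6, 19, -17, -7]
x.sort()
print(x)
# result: [-17, -11, -9, -7, -6, -4, -1, 19, 20]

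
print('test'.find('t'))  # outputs 0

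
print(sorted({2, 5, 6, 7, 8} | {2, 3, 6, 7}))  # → [2, 3, 5, 6, 7, 8]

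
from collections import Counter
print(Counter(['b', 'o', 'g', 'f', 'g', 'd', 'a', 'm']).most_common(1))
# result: [('g', 2)]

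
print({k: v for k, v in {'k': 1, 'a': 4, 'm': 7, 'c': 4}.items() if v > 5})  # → {'m': 7}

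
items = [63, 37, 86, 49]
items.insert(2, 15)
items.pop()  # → 49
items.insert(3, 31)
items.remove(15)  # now [63, 37, 31, 86]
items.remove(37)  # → [63, 31, 86]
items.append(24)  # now [63, 31, 86, 24]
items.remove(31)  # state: [63, 86, 24]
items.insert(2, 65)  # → [63, 86, 65, 24]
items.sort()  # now [24, 63, 65, 86]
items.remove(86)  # [24, 63, 65]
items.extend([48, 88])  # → [24, 63, 65, 48, 88]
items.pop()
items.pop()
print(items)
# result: [24, 63, 65]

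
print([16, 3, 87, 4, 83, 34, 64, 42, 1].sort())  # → None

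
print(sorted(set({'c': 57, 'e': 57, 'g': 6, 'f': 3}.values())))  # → [3, 6, 57]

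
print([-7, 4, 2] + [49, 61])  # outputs [-7, 4, 2, 49, 61]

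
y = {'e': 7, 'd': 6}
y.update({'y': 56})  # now {'e': 7, 'd': 6, 'y': 56}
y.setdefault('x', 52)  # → 52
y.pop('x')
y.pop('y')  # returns 56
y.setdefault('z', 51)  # 51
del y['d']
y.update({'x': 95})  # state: {'e': 7, 'z': 51, 'x': 95}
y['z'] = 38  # {'e': 7, 'z': 38, 'x': 95}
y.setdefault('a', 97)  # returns 97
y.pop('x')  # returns 95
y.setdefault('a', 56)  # 97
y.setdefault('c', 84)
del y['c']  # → {'e': 7, 'z': 38, 'a': 97}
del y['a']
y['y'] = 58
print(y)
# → {'e': 7, 'z': 38, 'y': 58}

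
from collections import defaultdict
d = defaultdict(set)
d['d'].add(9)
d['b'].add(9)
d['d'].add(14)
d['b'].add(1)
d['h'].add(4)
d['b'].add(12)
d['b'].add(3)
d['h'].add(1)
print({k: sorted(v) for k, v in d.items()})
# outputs {'d': [9, 14], 'b': [1, 3, 9, 12], 'h': [1, 4]}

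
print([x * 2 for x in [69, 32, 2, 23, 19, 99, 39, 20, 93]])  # [138, 64, 4, 46, 38, 198, 78, 40, 186]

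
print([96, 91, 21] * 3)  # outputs [96, 91, 21, 96, 91, 21, 96, 91, 21]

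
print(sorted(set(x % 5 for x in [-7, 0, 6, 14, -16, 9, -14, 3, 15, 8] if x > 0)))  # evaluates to [0, 1, 3, 4]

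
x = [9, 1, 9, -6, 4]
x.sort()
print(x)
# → [-6, 1, 4, 9, 9]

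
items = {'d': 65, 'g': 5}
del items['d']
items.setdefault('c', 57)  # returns 57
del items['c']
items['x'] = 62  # {'g': 5, 'x': 62}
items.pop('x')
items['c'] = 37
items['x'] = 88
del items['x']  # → {'g': 5, 'c': 37}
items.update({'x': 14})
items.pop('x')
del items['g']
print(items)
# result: {'c': 37}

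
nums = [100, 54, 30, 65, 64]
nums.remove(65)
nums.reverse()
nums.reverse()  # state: [100, 54, 30, 64]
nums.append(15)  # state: [100, 54, 30, 64, 15]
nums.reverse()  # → [15, 64, 30, 54, 100]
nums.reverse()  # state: [100, 54, 30, 64, 15]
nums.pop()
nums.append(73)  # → [100, 54, 30, 64, 73]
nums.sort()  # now [30, 54, 64, 73, 100]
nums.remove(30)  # [54, 64, 73, 100]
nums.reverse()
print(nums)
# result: [100, 73, 64, 54]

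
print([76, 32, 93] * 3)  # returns [76, 32, 93, 76, 32, 93, 76, 32, 93]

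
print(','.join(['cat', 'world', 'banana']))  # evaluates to cat,world,banana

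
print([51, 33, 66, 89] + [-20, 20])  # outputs [51, 33, 66, 89, -20, 20]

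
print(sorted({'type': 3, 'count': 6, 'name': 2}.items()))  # [('count', 6), ('name', 2), ('type', 3)]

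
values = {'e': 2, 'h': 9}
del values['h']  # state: {'e': 2}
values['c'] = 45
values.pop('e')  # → 2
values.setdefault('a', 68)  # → 68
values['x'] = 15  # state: {'c': 45, 'a': 68, 'x': 15}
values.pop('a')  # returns 68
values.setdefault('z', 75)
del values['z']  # {'c': 45, 'x': 15}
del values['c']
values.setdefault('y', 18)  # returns 18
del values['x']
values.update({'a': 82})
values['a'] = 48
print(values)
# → {'y': 18, 'a': 48}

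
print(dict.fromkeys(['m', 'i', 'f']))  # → {'m': None, 'i': None, 'f': None}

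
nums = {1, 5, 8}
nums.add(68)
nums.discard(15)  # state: {1, 5, 8, 68}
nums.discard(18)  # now {1, 5, 8, 68}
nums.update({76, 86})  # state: {1, 5, 8, 68, 76, 86}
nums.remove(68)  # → {1, 5, 8, 76, 86}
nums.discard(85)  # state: {1, 5, 8, 76, 86}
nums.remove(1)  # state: {5, 8, 76, 86}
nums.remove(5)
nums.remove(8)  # {76, 86}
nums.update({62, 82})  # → {62, 76, 82, 86}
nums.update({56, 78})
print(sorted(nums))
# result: [56, 62, 76, 78, 82, 86]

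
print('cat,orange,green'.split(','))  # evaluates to ['cat', 'orange', 'green']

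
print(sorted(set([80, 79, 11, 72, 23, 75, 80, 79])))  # [11, 23, 72, 75, 79, 80]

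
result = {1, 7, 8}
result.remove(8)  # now {1, 7}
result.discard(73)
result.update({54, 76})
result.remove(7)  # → {1, 54, 76}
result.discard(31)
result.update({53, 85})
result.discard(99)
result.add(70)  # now {1, 53, 54, 70, 76, 85}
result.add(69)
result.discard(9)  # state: {1, 53, 54, 69, 70, 76, 85}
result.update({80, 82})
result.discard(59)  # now {1, 53, 54, 69, 70, 76, 80, 82, 85}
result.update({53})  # {1, 53, 54, 69, 70, 76, 80, 82, 85}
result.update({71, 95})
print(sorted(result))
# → [1, 53, 54, 69, 70, 71, 76, 80, 82, 85, 95]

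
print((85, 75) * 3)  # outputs (85, 75, 85, 75, 85, 75)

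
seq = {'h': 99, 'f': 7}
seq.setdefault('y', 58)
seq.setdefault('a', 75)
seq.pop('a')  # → 75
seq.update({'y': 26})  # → {'h': 99, 'f': 7, 'y': 26}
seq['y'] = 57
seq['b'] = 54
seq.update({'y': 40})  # {'h': 99, 'f': 7, 'y': 40, 'b': 54}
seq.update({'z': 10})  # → {'h': 99, 'f': 7, 'y': 40, 'b': 54, 'z': 10}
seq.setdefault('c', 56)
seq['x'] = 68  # {'h': 99, 'f': 7, 'y': 40, 'b': 54, 'z': 10, 'c': 56, 'x': 68}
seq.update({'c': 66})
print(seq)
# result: {'h': 99, 'f': 7, 'y': 40, 'b': 54, 'z': 10, 'c': 66, 'x': 68}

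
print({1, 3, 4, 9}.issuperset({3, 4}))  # True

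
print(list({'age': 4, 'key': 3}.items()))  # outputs [('age', 4), ('key', 3)]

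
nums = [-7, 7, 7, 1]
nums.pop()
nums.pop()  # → 7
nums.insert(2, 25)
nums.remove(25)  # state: [-7, 7]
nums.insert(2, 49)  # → [-7, 7, 49]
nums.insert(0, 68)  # [68, -7, 7, 49]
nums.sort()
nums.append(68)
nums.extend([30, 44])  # [-7, 7, 49, 68, 68, 30, 44]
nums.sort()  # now [-7, 7, 30, 44, 49, 68, 68]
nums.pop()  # 68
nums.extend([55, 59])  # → [-7, 7, 30, 44, 49, 68, 55, 59]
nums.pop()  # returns 59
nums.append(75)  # [-7, 7, 30, 44, 49, 68, 55, 75]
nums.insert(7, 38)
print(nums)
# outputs [-7, 7, 30, 44, 49, 68, 55, 38, 75]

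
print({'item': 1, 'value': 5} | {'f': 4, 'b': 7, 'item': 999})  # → {'item': 999, 'value': 5, 'f': 4, 'b': 7}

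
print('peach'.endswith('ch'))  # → True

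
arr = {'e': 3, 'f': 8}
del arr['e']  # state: {'f': 8}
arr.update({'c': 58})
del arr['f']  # {'c': 58}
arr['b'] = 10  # {'c': 58, 'b': 10}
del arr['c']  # {'b': 10}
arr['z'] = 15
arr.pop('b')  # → 10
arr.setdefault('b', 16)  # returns 16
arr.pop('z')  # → 15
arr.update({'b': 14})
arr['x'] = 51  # {'b': 14, 'x': 51}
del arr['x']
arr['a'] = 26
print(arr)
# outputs {'b': 14, 'a': 26}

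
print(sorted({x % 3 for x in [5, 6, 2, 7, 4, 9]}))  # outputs [0, 1, 2]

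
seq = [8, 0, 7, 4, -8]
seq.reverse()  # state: [-8, 4, 7, 0, 8]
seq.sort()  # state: [-8, 0, 4, 7, 8]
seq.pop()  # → 8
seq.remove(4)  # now [-8, 0, 7]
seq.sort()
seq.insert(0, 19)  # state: [19, -8, 0, 7]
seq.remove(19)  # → [-8, 0, 7]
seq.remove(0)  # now [-8, 7]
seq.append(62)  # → [-8, 7, 62]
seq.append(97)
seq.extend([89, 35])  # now [-8, 7, 62, 97, 89, 35]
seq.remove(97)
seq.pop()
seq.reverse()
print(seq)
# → [89, 62, 7, -8]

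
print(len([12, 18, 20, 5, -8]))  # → 5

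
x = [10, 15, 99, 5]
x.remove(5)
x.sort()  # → [10, 15, 99]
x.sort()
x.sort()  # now [10, 15, 99]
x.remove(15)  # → [10, 99]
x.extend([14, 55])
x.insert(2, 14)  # [10, 99, 14, 14, 55]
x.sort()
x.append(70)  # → [10, 14, 14, 55, 99, 70]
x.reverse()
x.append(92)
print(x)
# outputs [70, 99, 55, 14, 14, 10, 92]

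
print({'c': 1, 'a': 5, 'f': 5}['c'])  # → 1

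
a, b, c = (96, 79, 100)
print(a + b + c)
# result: 275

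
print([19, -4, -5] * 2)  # [19, -4, -5, 19, -4, -5]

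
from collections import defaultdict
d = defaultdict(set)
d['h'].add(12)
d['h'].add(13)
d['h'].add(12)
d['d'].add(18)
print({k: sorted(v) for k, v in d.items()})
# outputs {'h': [12, 13], 'd': [18]}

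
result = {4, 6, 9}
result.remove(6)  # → {4, 9}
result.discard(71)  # {4, 9}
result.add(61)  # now {4, 9, 61}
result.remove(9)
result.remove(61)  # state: {4}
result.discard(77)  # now {4}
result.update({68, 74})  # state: {4, 68, 74}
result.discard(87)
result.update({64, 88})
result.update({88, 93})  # {4, 64, 68, 74, 88, 93}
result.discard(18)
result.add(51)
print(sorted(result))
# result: [4, 51, 64, 68, 74, 88, 93]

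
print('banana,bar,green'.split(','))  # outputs ['banana', 'bar', 'green']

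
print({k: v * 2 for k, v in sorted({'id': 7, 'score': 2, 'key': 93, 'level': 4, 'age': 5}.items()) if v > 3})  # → {'age': 10, 'id': 14, 'key': 186, 'level': 8}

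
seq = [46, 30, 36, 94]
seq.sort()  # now [30, 36, 46, 94]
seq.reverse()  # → [94, 46, 36, 30]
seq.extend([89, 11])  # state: [94, 46, 36, 30, 89, 11]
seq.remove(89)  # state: [94, 46, 36, 30, 11]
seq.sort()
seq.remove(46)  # [11, 30, 36, 94]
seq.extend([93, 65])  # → [11, 30, 36, 94, 93, 65]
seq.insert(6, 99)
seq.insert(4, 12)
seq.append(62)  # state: [11, 30, 36, 94, 12, 93, 65, 99, 62]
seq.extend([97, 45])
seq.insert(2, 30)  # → [11, 30, 30, 36, 94, 12, 93, 65, 99, 62, 97, 45]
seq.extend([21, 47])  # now [11, 30, 30, 36, 94, 12, 93, 65, 99, 62, 97, 45, 21, 47]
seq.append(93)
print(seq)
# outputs [11, 30, 30, 36, 94, 12, 93, 65, 99, 62, 97, 45, 21, 47, 93]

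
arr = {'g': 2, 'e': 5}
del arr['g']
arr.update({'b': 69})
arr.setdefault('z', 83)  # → 83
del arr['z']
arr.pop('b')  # 69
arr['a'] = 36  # {'e': 5, 'a': 36}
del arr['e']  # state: {'a': 36}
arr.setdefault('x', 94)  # 94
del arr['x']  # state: {'a': 36}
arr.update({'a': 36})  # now {'a': 36}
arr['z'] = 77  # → {'a': 36, 'z': 77}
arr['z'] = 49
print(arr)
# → {'a': 36, 'z': 49}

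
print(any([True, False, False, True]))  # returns True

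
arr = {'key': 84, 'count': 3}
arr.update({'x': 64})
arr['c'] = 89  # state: {'key': 84, 'count': 3, 'x': 64, 'c': 89}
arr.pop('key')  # 84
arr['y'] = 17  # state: {'count': 3, 'x': 64, 'c': 89, 'y': 17}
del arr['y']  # {'count': 3, 'x': 64, 'c': 89}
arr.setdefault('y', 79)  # 79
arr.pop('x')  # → 64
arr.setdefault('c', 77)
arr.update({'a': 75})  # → {'count': 3, 'c': 89, 'y': 79, 'a': 75}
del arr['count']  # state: {'c': 89, 'y': 79, 'a': 75}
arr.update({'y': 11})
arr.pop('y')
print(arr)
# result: {'c': 89, 'a': 75}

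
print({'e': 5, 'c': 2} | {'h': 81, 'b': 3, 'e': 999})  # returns {'e': 999, 'c': 2, 'h': 81, 'b': 3}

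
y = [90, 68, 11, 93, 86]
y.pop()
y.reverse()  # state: [93, 11, 68, 90]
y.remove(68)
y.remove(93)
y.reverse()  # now [90, 11]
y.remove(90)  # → [11]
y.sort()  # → [11]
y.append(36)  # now [11, 36]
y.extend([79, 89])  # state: [11, 36, 79, 89]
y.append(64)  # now [11, 36, 79, 89, 64]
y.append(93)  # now [11, 36, 79, 89, 64, 93]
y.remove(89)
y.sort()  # [11, 36, 64, 79, 93]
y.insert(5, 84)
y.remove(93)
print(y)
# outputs [11, 36, 64, 79, 84]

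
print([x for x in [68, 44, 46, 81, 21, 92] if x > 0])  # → [68, 44, 46, 81, 21, 92]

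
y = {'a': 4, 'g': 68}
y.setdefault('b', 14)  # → 14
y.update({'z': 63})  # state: {'a': 4, 'g': 68, 'b': 14, 'z': 63}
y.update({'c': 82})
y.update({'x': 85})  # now {'a': 4, 'g': 68, 'b': 14, 'z': 63, 'c': 82, 'x': 85}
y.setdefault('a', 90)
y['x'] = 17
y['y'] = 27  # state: {'a': 4, 'g': 68, 'b': 14, 'z': 63, 'c': 82, 'x': 17, 'y': 27}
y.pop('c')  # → 82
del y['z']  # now {'a': 4, 'g': 68, 'b': 14, 'x': 17, 'y': 27}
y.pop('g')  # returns 68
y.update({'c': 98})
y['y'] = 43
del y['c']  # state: {'a': 4, 'b': 14, 'x': 17, 'y': 43}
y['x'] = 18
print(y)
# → {'a': 4, 'b': 14, 'x': 18, 'y': 43}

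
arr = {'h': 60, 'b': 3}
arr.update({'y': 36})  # {'h': 60, 'b': 3, 'y': 36}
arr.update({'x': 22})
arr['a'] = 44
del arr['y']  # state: {'h': 60, 'b': 3, 'x': 22, 'a': 44}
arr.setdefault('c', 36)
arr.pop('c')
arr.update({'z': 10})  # {'h': 60, 'b': 3, 'x': 22, 'a': 44, 'z': 10}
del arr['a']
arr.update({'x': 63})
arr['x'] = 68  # {'h': 60, 'b': 3, 'x': 68, 'z': 10}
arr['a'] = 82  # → {'h': 60, 'b': 3, 'x': 68, 'z': 10, 'a': 82}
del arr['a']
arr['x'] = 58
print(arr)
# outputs {'h': 60, 'b': 3, 'x': 58, 'z': 10}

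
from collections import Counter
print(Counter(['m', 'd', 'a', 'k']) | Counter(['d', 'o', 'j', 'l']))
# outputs Counter({'m': 1, 'd': 1, 'a': 1, 'k': 1, 'o': 1, 'j': 1, 'l': 1})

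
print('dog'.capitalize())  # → Dog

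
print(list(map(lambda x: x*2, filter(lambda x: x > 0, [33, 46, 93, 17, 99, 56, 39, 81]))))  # [66, 92, 186, 34, 198, 112, 78, 162]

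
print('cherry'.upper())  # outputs CHERRY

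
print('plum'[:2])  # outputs pl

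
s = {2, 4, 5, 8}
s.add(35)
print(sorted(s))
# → [2, 4, 5, 8, 35]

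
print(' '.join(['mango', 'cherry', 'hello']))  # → mango cherry hello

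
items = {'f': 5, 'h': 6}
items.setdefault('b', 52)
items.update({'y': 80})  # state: {'f': 5, 'h': 6, 'b': 52, 'y': 80}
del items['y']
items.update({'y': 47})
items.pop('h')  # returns 6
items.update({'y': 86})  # {'f': 5, 'b': 52, 'y': 86}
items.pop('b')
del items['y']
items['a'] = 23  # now {'f': 5, 'a': 23}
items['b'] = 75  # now {'f': 5, 'a': 23, 'b': 75}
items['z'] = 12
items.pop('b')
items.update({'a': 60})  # {'f': 5, 'a': 60, 'z': 12}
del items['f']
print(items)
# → {'a': 60, 'z': 12}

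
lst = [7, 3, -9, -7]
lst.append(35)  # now [7, 3, -9, -7, 35]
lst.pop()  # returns 35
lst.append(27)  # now [7, 3, -9, -7, 27]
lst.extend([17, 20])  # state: [7, 3, -9, -7, 27, 17, 20]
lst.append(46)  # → [7, 3, -9, -7, 27, 17, 20, 46]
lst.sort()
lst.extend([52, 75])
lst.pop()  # 75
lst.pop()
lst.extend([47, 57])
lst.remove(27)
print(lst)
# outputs [-9, -7, 3, 7, 17, 20, 46, 47, 57]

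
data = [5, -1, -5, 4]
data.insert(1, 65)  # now [5, 65, -1, -5, 4]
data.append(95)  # [5, 65, -1, -5, 4, 95]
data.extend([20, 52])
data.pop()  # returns 52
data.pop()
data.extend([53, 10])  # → [5, 65, -1, -5, 4, 95, 53, 10]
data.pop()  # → 10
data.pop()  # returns 53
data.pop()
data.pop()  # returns 4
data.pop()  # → -5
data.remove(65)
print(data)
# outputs [5, -1]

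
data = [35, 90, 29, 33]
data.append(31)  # [35, 90, 29, 33, 31]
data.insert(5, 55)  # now [35, 90, 29, 33, 31, 55]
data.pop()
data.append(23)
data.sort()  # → [23, 29, 31, 33, 35, 90]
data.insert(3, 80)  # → [23, 29, 31, 80, 33, 35, 90]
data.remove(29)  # [23, 31, 80, 33, 35, 90]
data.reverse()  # [90, 35, 33, 80, 31, 23]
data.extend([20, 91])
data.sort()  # [20, 23, 31, 33, 35, 80, 90, 91]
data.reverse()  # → [91, 90, 80, 35, 33, 31, 23, 20]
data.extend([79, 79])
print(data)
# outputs [91, 90, 80, 35, 33, 31, 23, 20, 79, 79]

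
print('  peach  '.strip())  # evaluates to peach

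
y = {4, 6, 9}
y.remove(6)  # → {4, 9}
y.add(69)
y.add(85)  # {4, 9, 69, 85}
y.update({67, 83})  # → {4, 9, 67, 69, 83, 85}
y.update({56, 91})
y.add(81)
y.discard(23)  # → {4, 9, 56, 67, 69, 81, 83, 85, 91}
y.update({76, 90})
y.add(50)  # {4, 9, 50, 56, 67, 69, 76, 81, 83, 85, 90, 91}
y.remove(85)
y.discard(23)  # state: {4, 9, 50, 56, 67, 69, 76, 81, 83, 90, 91}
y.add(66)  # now {4, 9, 50, 56, 66, 67, 69, 76, 81, 83, 90, 91}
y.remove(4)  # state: {9, 50, 56, 66, 67, 69, 76, 81, 83, 90, 91}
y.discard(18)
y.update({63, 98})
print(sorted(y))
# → [9, 50, 56, 63, 66, 67, 69, 76, 81, 83, 90, 91, 98]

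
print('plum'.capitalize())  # Plum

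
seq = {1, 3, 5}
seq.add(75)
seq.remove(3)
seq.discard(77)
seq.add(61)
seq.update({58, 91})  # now {1, 5, 58, 61, 75, 91}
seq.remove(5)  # {1, 58, 61, 75, 91}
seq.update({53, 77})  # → {1, 53, 58, 61, 75, 77, 91}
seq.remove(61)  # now {1, 53, 58, 75, 77, 91}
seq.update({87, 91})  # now {1, 53, 58, 75, 77, 87, 91}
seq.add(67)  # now {1, 53, 58, 67, 75, 77, 87, 91}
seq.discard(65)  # {1, 53, 58, 67, 75, 77, 87, 91}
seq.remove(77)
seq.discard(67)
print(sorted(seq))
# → [1, 53, 58, 75, 87, 91]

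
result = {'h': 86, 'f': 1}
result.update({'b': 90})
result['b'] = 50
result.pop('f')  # 1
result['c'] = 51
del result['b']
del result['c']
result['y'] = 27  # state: {'h': 86, 'y': 27}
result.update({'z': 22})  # {'h': 86, 'y': 27, 'z': 22}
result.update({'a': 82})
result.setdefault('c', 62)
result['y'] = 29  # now {'h': 86, 'y': 29, 'z': 22, 'a': 82, 'c': 62}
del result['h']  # {'y': 29, 'z': 22, 'a': 82, 'c': 62}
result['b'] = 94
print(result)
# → {'y': 29, 'z': 22, 'a': 82, 'c': 62, 'b': 94}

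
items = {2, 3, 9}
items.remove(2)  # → {3, 9}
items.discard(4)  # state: {3, 9}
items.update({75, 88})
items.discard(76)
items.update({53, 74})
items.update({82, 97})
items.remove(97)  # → {3, 9, 53, 74, 75, 82, 88}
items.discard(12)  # {3, 9, 53, 74, 75, 82, 88}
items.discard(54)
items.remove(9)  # {3, 53, 74, 75, 82, 88}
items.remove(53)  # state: {3, 74, 75, 82, 88}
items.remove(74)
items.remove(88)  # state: {3, 75, 82}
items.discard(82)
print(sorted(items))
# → [3, 75]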